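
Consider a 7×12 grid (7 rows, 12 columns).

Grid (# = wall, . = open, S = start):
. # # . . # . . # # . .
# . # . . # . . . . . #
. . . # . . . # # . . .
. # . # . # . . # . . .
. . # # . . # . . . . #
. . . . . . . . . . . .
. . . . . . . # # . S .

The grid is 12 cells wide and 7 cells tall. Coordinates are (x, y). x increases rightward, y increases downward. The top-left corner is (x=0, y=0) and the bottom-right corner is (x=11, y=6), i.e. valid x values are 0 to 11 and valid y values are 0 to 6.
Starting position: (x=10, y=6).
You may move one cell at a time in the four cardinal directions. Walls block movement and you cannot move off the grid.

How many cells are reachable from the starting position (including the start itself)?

Answer: Reachable cells: 61

Derivation:
BFS flood-fill from (x=10, y=6):
  Distance 0: (x=10, y=6)
  Distance 1: (x=10, y=5), (x=9, y=6), (x=11, y=6)
  Distance 2: (x=10, y=4), (x=9, y=5), (x=11, y=5)
  Distance 3: (x=10, y=3), (x=9, y=4), (x=8, y=5)
  Distance 4: (x=10, y=2), (x=9, y=3), (x=11, y=3), (x=8, y=4), (x=7, y=5)
  Distance 5: (x=10, y=1), (x=9, y=2), (x=11, y=2), (x=7, y=4), (x=6, y=5)
  Distance 6: (x=10, y=0), (x=9, y=1), (x=7, y=3), (x=5, y=5), (x=6, y=6)
  Distance 7: (x=11, y=0), (x=8, y=1), (x=6, y=3), (x=5, y=4), (x=4, y=5), (x=5, y=6)
  Distance 8: (x=7, y=1), (x=6, y=2), (x=4, y=4), (x=3, y=5), (x=4, y=6)
  Distance 9: (x=7, y=0), (x=6, y=1), (x=5, y=2), (x=4, y=3), (x=2, y=5), (x=3, y=6)
  Distance 10: (x=6, y=0), (x=4, y=2), (x=1, y=5), (x=2, y=6)
  Distance 11: (x=4, y=1), (x=1, y=4), (x=0, y=5), (x=1, y=6)
  Distance 12: (x=4, y=0), (x=3, y=1), (x=0, y=4), (x=0, y=6)
  Distance 13: (x=3, y=0), (x=0, y=3)
  Distance 14: (x=0, y=2)
  Distance 15: (x=1, y=2)
  Distance 16: (x=1, y=1), (x=2, y=2)
  Distance 17: (x=2, y=3)
Total reachable: 61 (grid has 62 open cells total)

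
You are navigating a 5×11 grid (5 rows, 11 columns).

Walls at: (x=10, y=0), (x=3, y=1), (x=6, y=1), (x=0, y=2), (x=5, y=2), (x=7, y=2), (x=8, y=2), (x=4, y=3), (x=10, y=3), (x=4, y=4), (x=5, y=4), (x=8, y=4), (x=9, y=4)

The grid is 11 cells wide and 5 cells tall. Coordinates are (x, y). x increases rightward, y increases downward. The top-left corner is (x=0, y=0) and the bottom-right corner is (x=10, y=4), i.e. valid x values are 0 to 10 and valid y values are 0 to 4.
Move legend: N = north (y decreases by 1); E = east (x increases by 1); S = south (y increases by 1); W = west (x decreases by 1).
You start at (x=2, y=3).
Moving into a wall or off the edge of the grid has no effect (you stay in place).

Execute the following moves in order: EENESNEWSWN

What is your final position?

Start: (x=2, y=3)
  E (east): (x=2, y=3) -> (x=3, y=3)
  E (east): blocked, stay at (x=3, y=3)
  N (north): (x=3, y=3) -> (x=3, y=2)
  E (east): (x=3, y=2) -> (x=4, y=2)
  S (south): blocked, stay at (x=4, y=2)
  N (north): (x=4, y=2) -> (x=4, y=1)
  E (east): (x=4, y=1) -> (x=5, y=1)
  W (west): (x=5, y=1) -> (x=4, y=1)
  S (south): (x=4, y=1) -> (x=4, y=2)
  W (west): (x=4, y=2) -> (x=3, y=2)
  N (north): blocked, stay at (x=3, y=2)
Final: (x=3, y=2)

Answer: Final position: (x=3, y=2)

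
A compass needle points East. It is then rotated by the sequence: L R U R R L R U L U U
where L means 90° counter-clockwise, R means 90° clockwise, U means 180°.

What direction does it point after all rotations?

Answer: Final heading: South

Derivation:
Start: East
  L (left (90° counter-clockwise)) -> North
  R (right (90° clockwise)) -> East
  U (U-turn (180°)) -> West
  R (right (90° clockwise)) -> North
  R (right (90° clockwise)) -> East
  L (left (90° counter-clockwise)) -> North
  R (right (90° clockwise)) -> East
  U (U-turn (180°)) -> West
  L (left (90° counter-clockwise)) -> South
  U (U-turn (180°)) -> North
  U (U-turn (180°)) -> South
Final: South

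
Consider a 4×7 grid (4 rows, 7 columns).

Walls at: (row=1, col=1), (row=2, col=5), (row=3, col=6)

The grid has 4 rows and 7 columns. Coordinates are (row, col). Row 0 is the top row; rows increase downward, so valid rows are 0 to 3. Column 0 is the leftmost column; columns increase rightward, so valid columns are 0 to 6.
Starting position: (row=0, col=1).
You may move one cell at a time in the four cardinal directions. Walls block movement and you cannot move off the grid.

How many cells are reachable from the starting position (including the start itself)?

BFS flood-fill from (row=0, col=1):
  Distance 0: (row=0, col=1)
  Distance 1: (row=0, col=0), (row=0, col=2)
  Distance 2: (row=0, col=3), (row=1, col=0), (row=1, col=2)
  Distance 3: (row=0, col=4), (row=1, col=3), (row=2, col=0), (row=2, col=2)
  Distance 4: (row=0, col=5), (row=1, col=4), (row=2, col=1), (row=2, col=3), (row=3, col=0), (row=3, col=2)
  Distance 5: (row=0, col=6), (row=1, col=5), (row=2, col=4), (row=3, col=1), (row=3, col=3)
  Distance 6: (row=1, col=6), (row=3, col=4)
  Distance 7: (row=2, col=6), (row=3, col=5)
Total reachable: 25 (grid has 25 open cells total)

Answer: Reachable cells: 25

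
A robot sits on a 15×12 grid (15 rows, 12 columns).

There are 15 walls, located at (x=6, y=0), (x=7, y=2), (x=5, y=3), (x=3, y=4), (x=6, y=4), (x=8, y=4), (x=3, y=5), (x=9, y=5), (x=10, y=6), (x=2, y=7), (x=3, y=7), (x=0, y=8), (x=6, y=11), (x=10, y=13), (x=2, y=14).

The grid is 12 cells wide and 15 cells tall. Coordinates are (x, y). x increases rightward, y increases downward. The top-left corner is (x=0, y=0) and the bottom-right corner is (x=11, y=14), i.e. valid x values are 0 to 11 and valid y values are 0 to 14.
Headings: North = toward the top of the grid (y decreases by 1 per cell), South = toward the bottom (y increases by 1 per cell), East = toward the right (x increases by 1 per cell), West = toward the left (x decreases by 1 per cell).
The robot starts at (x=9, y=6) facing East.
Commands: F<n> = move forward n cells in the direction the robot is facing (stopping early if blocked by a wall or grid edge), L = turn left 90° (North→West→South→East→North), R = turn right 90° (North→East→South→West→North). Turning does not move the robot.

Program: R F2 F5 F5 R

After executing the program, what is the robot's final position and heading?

Start: (x=9, y=6), facing East
  R: turn right, now facing South
  F2: move forward 2, now at (x=9, y=8)
  F5: move forward 5, now at (x=9, y=13)
  F5: move forward 1/5 (blocked), now at (x=9, y=14)
  R: turn right, now facing West
Final: (x=9, y=14), facing West

Answer: Final position: (x=9, y=14), facing West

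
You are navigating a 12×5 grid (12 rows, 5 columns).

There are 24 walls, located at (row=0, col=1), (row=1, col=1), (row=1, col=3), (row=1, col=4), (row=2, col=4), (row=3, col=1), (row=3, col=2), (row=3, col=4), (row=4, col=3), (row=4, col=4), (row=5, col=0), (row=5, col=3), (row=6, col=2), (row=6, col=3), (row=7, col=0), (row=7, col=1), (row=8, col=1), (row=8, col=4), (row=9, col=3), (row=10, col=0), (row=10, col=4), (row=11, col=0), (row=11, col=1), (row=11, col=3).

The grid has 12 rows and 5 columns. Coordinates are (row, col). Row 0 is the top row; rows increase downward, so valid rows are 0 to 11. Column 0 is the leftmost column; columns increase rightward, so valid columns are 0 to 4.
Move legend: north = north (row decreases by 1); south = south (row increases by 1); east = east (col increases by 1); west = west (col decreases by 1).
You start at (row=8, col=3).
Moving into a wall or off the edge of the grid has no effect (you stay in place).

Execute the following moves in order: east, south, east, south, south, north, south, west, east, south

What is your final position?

Start: (row=8, col=3)
  east (east): blocked, stay at (row=8, col=3)
  south (south): blocked, stay at (row=8, col=3)
  east (east): blocked, stay at (row=8, col=3)
  south (south): blocked, stay at (row=8, col=3)
  south (south): blocked, stay at (row=8, col=3)
  north (north): (row=8, col=3) -> (row=7, col=3)
  south (south): (row=7, col=3) -> (row=8, col=3)
  west (west): (row=8, col=3) -> (row=8, col=2)
  east (east): (row=8, col=2) -> (row=8, col=3)
  south (south): blocked, stay at (row=8, col=3)
Final: (row=8, col=3)

Answer: Final position: (row=8, col=3)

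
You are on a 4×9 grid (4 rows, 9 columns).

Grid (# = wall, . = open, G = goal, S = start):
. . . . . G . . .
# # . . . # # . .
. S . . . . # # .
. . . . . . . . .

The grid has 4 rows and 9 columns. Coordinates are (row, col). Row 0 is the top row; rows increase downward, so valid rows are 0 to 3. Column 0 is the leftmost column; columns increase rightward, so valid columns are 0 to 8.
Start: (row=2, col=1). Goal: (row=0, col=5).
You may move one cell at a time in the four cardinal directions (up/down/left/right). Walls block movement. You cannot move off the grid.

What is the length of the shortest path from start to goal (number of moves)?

Answer: Shortest path length: 6

Derivation:
BFS from (row=2, col=1) until reaching (row=0, col=5):
  Distance 0: (row=2, col=1)
  Distance 1: (row=2, col=0), (row=2, col=2), (row=3, col=1)
  Distance 2: (row=1, col=2), (row=2, col=3), (row=3, col=0), (row=3, col=2)
  Distance 3: (row=0, col=2), (row=1, col=3), (row=2, col=4), (row=3, col=3)
  Distance 4: (row=0, col=1), (row=0, col=3), (row=1, col=4), (row=2, col=5), (row=3, col=4)
  Distance 5: (row=0, col=0), (row=0, col=4), (row=3, col=5)
  Distance 6: (row=0, col=5), (row=3, col=6)  <- goal reached here
One shortest path (6 moves): (row=2, col=1) -> (row=2, col=2) -> (row=2, col=3) -> (row=2, col=4) -> (row=1, col=4) -> (row=0, col=4) -> (row=0, col=5)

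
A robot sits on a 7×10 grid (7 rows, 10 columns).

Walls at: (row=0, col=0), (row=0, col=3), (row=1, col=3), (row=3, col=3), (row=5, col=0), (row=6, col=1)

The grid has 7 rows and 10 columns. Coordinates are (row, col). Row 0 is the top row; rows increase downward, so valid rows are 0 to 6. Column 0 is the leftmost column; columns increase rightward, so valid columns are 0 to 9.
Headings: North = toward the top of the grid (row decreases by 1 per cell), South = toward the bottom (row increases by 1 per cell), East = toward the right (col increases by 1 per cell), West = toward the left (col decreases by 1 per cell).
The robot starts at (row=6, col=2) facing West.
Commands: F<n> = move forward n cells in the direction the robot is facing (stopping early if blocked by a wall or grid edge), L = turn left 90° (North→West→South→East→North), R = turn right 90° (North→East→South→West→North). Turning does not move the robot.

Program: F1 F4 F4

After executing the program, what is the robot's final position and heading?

Answer: Final position: (row=6, col=2), facing West

Derivation:
Start: (row=6, col=2), facing West
  F1: move forward 0/1 (blocked), now at (row=6, col=2)
  F4: move forward 0/4 (blocked), now at (row=6, col=2)
  F4: move forward 0/4 (blocked), now at (row=6, col=2)
Final: (row=6, col=2), facing West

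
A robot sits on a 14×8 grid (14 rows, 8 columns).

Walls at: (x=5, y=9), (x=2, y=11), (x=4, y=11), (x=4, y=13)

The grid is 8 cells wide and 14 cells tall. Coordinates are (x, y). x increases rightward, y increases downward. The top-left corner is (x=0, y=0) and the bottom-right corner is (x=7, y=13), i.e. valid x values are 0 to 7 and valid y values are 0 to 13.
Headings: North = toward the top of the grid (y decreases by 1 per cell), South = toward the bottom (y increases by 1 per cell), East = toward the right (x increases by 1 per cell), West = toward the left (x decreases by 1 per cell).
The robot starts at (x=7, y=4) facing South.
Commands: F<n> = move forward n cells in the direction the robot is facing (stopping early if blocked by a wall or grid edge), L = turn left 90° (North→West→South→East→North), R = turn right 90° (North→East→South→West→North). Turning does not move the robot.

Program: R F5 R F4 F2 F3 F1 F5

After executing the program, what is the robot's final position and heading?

Answer: Final position: (x=2, y=0), facing North

Derivation:
Start: (x=7, y=4), facing South
  R: turn right, now facing West
  F5: move forward 5, now at (x=2, y=4)
  R: turn right, now facing North
  F4: move forward 4, now at (x=2, y=0)
  F2: move forward 0/2 (blocked), now at (x=2, y=0)
  F3: move forward 0/3 (blocked), now at (x=2, y=0)
  F1: move forward 0/1 (blocked), now at (x=2, y=0)
  F5: move forward 0/5 (blocked), now at (x=2, y=0)
Final: (x=2, y=0), facing North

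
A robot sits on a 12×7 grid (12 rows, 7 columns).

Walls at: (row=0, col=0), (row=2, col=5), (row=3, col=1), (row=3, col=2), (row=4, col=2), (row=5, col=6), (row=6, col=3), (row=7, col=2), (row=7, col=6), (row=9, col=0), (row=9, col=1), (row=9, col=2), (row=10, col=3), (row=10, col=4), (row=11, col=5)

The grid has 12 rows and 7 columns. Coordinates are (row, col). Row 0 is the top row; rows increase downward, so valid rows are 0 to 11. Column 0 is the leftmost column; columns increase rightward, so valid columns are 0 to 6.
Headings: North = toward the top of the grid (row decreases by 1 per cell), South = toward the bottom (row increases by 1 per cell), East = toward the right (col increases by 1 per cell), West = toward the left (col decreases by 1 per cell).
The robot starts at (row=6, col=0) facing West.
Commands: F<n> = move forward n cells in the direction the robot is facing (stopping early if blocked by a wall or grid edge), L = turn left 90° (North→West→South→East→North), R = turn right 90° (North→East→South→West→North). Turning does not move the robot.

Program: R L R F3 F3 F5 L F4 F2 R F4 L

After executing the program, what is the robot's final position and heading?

Start: (row=6, col=0), facing West
  R: turn right, now facing North
  L: turn left, now facing West
  R: turn right, now facing North
  F3: move forward 3, now at (row=3, col=0)
  F3: move forward 2/3 (blocked), now at (row=1, col=0)
  F5: move forward 0/5 (blocked), now at (row=1, col=0)
  L: turn left, now facing West
  F4: move forward 0/4 (blocked), now at (row=1, col=0)
  F2: move forward 0/2 (blocked), now at (row=1, col=0)
  R: turn right, now facing North
  F4: move forward 0/4 (blocked), now at (row=1, col=0)
  L: turn left, now facing West
Final: (row=1, col=0), facing West

Answer: Final position: (row=1, col=0), facing West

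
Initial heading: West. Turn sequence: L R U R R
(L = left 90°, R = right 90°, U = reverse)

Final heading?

Answer: Final heading: West

Derivation:
Start: West
  L (left (90° counter-clockwise)) -> South
  R (right (90° clockwise)) -> West
  U (U-turn (180°)) -> East
  R (right (90° clockwise)) -> South
  R (right (90° clockwise)) -> West
Final: West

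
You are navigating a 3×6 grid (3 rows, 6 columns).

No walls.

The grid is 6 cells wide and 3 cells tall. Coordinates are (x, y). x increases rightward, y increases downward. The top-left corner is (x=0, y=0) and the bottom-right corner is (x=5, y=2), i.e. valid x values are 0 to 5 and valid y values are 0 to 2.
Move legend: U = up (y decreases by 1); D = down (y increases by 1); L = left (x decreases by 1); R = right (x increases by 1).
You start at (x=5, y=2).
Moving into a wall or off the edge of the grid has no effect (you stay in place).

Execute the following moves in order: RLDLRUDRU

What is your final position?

Start: (x=5, y=2)
  R (right): blocked, stay at (x=5, y=2)
  L (left): (x=5, y=2) -> (x=4, y=2)
  D (down): blocked, stay at (x=4, y=2)
  L (left): (x=4, y=2) -> (x=3, y=2)
  R (right): (x=3, y=2) -> (x=4, y=2)
  U (up): (x=4, y=2) -> (x=4, y=1)
  D (down): (x=4, y=1) -> (x=4, y=2)
  R (right): (x=4, y=2) -> (x=5, y=2)
  U (up): (x=5, y=2) -> (x=5, y=1)
Final: (x=5, y=1)

Answer: Final position: (x=5, y=1)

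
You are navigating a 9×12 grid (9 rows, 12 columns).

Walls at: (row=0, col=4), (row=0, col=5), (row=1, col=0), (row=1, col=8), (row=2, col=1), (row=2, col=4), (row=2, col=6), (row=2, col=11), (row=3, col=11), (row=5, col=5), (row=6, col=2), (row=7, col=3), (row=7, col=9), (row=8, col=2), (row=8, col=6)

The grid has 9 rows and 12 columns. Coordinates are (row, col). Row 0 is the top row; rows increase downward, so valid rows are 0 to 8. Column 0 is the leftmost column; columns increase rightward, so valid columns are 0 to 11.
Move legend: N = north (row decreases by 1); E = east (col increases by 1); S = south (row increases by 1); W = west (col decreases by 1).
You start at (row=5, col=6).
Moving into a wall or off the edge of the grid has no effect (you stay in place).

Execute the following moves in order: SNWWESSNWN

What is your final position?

Start: (row=5, col=6)
  S (south): (row=5, col=6) -> (row=6, col=6)
  N (north): (row=6, col=6) -> (row=5, col=6)
  W (west): blocked, stay at (row=5, col=6)
  W (west): blocked, stay at (row=5, col=6)
  E (east): (row=5, col=6) -> (row=5, col=7)
  S (south): (row=5, col=7) -> (row=6, col=7)
  S (south): (row=6, col=7) -> (row=7, col=7)
  N (north): (row=7, col=7) -> (row=6, col=7)
  W (west): (row=6, col=7) -> (row=6, col=6)
  N (north): (row=6, col=6) -> (row=5, col=6)
Final: (row=5, col=6)

Answer: Final position: (row=5, col=6)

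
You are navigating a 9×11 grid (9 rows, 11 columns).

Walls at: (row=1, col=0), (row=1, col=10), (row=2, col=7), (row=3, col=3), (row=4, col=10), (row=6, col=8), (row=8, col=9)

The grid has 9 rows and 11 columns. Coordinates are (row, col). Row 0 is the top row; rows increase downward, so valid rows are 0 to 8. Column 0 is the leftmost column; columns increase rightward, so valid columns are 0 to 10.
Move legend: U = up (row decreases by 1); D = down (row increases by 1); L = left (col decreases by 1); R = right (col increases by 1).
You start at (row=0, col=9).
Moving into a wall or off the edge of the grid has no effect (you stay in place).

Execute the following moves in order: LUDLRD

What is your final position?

Answer: Final position: (row=2, col=8)

Derivation:
Start: (row=0, col=9)
  L (left): (row=0, col=9) -> (row=0, col=8)
  U (up): blocked, stay at (row=0, col=8)
  D (down): (row=0, col=8) -> (row=1, col=8)
  L (left): (row=1, col=8) -> (row=1, col=7)
  R (right): (row=1, col=7) -> (row=1, col=8)
  D (down): (row=1, col=8) -> (row=2, col=8)
Final: (row=2, col=8)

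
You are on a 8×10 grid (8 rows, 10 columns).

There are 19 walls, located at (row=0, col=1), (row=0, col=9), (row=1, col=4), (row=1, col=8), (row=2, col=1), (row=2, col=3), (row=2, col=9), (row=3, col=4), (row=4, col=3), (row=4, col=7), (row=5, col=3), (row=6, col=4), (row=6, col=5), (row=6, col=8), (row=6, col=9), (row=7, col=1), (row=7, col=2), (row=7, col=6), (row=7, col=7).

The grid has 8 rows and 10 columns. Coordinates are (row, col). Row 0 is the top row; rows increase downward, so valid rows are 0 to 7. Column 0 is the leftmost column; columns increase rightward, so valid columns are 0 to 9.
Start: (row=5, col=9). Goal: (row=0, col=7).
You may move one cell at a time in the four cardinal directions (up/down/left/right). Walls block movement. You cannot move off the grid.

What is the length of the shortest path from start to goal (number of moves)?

Answer: Shortest path length: 7

Derivation:
BFS from (row=5, col=9) until reaching (row=0, col=7):
  Distance 0: (row=5, col=9)
  Distance 1: (row=4, col=9), (row=5, col=8)
  Distance 2: (row=3, col=9), (row=4, col=8), (row=5, col=7)
  Distance 3: (row=3, col=8), (row=5, col=6), (row=6, col=7)
  Distance 4: (row=2, col=8), (row=3, col=7), (row=4, col=6), (row=5, col=5), (row=6, col=6)
  Distance 5: (row=2, col=7), (row=3, col=6), (row=4, col=5), (row=5, col=4)
  Distance 6: (row=1, col=7), (row=2, col=6), (row=3, col=5), (row=4, col=4)
  Distance 7: (row=0, col=7), (row=1, col=6), (row=2, col=5)  <- goal reached here
One shortest path (7 moves): (row=5, col=9) -> (row=5, col=8) -> (row=4, col=8) -> (row=3, col=8) -> (row=3, col=7) -> (row=2, col=7) -> (row=1, col=7) -> (row=0, col=7)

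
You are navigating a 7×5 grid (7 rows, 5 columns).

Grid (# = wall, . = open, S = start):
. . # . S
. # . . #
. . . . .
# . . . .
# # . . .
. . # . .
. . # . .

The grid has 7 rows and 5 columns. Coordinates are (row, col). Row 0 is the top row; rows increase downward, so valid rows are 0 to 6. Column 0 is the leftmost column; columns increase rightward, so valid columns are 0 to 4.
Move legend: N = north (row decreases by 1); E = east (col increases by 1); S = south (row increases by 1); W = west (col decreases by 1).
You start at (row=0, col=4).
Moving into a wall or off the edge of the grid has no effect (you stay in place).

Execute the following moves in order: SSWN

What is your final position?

Start: (row=0, col=4)
  S (south): blocked, stay at (row=0, col=4)
  S (south): blocked, stay at (row=0, col=4)
  W (west): (row=0, col=4) -> (row=0, col=3)
  N (north): blocked, stay at (row=0, col=3)
Final: (row=0, col=3)

Answer: Final position: (row=0, col=3)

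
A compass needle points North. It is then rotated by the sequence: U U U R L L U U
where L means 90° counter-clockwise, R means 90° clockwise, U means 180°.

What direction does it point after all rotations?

Answer: Final heading: East

Derivation:
Start: North
  U (U-turn (180°)) -> South
  U (U-turn (180°)) -> North
  U (U-turn (180°)) -> South
  R (right (90° clockwise)) -> West
  L (left (90° counter-clockwise)) -> South
  L (left (90° counter-clockwise)) -> East
  U (U-turn (180°)) -> West
  U (U-turn (180°)) -> East
Final: East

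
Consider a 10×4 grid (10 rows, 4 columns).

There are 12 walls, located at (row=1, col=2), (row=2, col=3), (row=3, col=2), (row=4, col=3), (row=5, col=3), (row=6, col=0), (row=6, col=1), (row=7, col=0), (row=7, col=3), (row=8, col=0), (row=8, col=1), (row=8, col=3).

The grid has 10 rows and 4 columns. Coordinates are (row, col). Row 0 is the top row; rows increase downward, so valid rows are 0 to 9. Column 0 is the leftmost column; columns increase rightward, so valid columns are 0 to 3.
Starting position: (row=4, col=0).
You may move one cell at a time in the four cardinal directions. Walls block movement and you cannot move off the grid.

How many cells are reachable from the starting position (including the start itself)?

Answer: Reachable cells: 27

Derivation:
BFS flood-fill from (row=4, col=0):
  Distance 0: (row=4, col=0)
  Distance 1: (row=3, col=0), (row=4, col=1), (row=5, col=0)
  Distance 2: (row=2, col=0), (row=3, col=1), (row=4, col=2), (row=5, col=1)
  Distance 3: (row=1, col=0), (row=2, col=1), (row=5, col=2)
  Distance 4: (row=0, col=0), (row=1, col=1), (row=2, col=2), (row=6, col=2)
  Distance 5: (row=0, col=1), (row=6, col=3), (row=7, col=2)
  Distance 6: (row=0, col=2), (row=7, col=1), (row=8, col=2)
  Distance 7: (row=0, col=3), (row=9, col=2)
  Distance 8: (row=1, col=3), (row=9, col=1), (row=9, col=3)
  Distance 9: (row=9, col=0)
Total reachable: 27 (grid has 28 open cells total)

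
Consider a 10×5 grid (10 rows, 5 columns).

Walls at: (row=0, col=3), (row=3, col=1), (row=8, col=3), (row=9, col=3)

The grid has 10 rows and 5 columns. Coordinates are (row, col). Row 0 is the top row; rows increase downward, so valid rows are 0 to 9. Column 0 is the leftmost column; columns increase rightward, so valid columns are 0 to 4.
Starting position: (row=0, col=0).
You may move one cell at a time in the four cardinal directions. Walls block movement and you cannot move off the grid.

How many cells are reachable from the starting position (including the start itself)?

BFS flood-fill from (row=0, col=0):
  Distance 0: (row=0, col=0)
  Distance 1: (row=0, col=1), (row=1, col=0)
  Distance 2: (row=0, col=2), (row=1, col=1), (row=2, col=0)
  Distance 3: (row=1, col=2), (row=2, col=1), (row=3, col=0)
  Distance 4: (row=1, col=3), (row=2, col=2), (row=4, col=0)
  Distance 5: (row=1, col=4), (row=2, col=3), (row=3, col=2), (row=4, col=1), (row=5, col=0)
  Distance 6: (row=0, col=4), (row=2, col=4), (row=3, col=3), (row=4, col=2), (row=5, col=1), (row=6, col=0)
  Distance 7: (row=3, col=4), (row=4, col=3), (row=5, col=2), (row=6, col=1), (row=7, col=0)
  Distance 8: (row=4, col=4), (row=5, col=3), (row=6, col=2), (row=7, col=1), (row=8, col=0)
  Distance 9: (row=5, col=4), (row=6, col=3), (row=7, col=2), (row=8, col=1), (row=9, col=0)
  Distance 10: (row=6, col=4), (row=7, col=3), (row=8, col=2), (row=9, col=1)
  Distance 11: (row=7, col=4), (row=9, col=2)
  Distance 12: (row=8, col=4)
  Distance 13: (row=9, col=4)
Total reachable: 46 (grid has 46 open cells total)

Answer: Reachable cells: 46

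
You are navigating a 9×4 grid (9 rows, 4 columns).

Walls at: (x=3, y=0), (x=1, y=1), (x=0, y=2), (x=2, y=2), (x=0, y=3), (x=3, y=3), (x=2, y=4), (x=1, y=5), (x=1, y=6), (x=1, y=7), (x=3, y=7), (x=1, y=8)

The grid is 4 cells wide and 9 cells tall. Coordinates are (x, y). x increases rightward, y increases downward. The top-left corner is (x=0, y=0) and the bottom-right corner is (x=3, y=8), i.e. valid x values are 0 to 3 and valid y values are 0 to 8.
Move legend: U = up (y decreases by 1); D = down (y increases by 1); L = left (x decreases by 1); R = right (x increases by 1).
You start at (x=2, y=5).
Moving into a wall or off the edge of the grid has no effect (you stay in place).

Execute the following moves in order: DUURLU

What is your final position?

Answer: Final position: (x=2, y=5)

Derivation:
Start: (x=2, y=5)
  D (down): (x=2, y=5) -> (x=2, y=6)
  U (up): (x=2, y=6) -> (x=2, y=5)
  U (up): blocked, stay at (x=2, y=5)
  R (right): (x=2, y=5) -> (x=3, y=5)
  L (left): (x=3, y=5) -> (x=2, y=5)
  U (up): blocked, stay at (x=2, y=5)
Final: (x=2, y=5)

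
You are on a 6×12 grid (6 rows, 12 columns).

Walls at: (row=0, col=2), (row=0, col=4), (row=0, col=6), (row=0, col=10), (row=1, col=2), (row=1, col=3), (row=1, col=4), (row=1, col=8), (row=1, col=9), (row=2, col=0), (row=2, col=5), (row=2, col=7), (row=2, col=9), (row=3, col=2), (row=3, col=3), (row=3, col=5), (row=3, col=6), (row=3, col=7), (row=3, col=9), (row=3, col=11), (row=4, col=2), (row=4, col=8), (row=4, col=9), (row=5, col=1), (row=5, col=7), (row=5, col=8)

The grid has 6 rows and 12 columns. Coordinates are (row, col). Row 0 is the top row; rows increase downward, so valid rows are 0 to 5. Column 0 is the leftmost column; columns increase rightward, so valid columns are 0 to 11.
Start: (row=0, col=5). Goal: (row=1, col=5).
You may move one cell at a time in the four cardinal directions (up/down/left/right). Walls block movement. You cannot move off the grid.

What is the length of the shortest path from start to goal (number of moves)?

Answer: Shortest path length: 1

Derivation:
BFS from (row=0, col=5) until reaching (row=1, col=5):
  Distance 0: (row=0, col=5)
  Distance 1: (row=1, col=5)  <- goal reached here
One shortest path (1 moves): (row=0, col=5) -> (row=1, col=5)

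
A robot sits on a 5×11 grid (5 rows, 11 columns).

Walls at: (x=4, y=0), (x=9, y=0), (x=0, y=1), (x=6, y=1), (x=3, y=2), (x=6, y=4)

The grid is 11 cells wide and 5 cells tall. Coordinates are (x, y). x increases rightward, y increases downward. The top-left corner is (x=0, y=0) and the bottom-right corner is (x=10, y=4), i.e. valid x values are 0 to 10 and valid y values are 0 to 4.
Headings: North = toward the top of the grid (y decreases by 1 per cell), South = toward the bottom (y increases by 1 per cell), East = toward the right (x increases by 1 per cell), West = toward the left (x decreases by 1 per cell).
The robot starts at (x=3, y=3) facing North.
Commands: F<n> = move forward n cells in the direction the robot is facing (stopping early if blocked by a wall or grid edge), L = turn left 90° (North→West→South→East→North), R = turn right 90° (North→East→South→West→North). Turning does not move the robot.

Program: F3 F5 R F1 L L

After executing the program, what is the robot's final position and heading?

Answer: Final position: (x=4, y=3), facing West

Derivation:
Start: (x=3, y=3), facing North
  F3: move forward 0/3 (blocked), now at (x=3, y=3)
  F5: move forward 0/5 (blocked), now at (x=3, y=3)
  R: turn right, now facing East
  F1: move forward 1, now at (x=4, y=3)
  L: turn left, now facing North
  L: turn left, now facing West
Final: (x=4, y=3), facing West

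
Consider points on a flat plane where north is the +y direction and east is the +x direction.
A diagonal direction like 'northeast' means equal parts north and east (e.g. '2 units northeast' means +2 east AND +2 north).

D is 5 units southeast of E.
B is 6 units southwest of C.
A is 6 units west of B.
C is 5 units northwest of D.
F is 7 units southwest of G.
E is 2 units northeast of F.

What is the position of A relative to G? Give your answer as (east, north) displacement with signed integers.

Place G at the origin (east=0, north=0).
  F is 7 units southwest of G: delta (east=-7, north=-7); F at (east=-7, north=-7).
  E is 2 units northeast of F: delta (east=+2, north=+2); E at (east=-5, north=-5).
  D is 5 units southeast of E: delta (east=+5, north=-5); D at (east=0, north=-10).
  C is 5 units northwest of D: delta (east=-5, north=+5); C at (east=-5, north=-5).
  B is 6 units southwest of C: delta (east=-6, north=-6); B at (east=-11, north=-11).
  A is 6 units west of B: delta (east=-6, north=+0); A at (east=-17, north=-11).
Therefore A relative to G: (east=-17, north=-11).

Answer: A is at (east=-17, north=-11) relative to G.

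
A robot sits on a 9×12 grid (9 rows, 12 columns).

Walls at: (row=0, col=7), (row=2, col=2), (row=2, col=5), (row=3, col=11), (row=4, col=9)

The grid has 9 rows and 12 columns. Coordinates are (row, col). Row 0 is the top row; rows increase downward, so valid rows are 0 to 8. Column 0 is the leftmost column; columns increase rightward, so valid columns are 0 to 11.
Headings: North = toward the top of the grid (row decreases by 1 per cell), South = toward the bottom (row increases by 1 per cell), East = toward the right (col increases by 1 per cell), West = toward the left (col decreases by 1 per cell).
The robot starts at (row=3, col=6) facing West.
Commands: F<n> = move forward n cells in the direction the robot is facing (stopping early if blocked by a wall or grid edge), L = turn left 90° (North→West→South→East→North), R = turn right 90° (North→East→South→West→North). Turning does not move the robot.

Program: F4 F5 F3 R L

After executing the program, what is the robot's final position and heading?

Answer: Final position: (row=3, col=0), facing West

Derivation:
Start: (row=3, col=6), facing West
  F4: move forward 4, now at (row=3, col=2)
  F5: move forward 2/5 (blocked), now at (row=3, col=0)
  F3: move forward 0/3 (blocked), now at (row=3, col=0)
  R: turn right, now facing North
  L: turn left, now facing West
Final: (row=3, col=0), facing West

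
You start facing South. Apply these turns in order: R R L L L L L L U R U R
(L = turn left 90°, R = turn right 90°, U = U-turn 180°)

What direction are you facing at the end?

Answer: Final heading: North

Derivation:
Start: South
  R (right (90° clockwise)) -> West
  R (right (90° clockwise)) -> North
  L (left (90° counter-clockwise)) -> West
  L (left (90° counter-clockwise)) -> South
  L (left (90° counter-clockwise)) -> East
  L (left (90° counter-clockwise)) -> North
  L (left (90° counter-clockwise)) -> West
  L (left (90° counter-clockwise)) -> South
  U (U-turn (180°)) -> North
  R (right (90° clockwise)) -> East
  U (U-turn (180°)) -> West
  R (right (90° clockwise)) -> North
Final: North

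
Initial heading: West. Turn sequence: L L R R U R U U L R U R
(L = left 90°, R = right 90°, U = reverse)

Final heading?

Start: West
  L (left (90° counter-clockwise)) -> South
  L (left (90° counter-clockwise)) -> East
  R (right (90° clockwise)) -> South
  R (right (90° clockwise)) -> West
  U (U-turn (180°)) -> East
  R (right (90° clockwise)) -> South
  U (U-turn (180°)) -> North
  U (U-turn (180°)) -> South
  L (left (90° counter-clockwise)) -> East
  R (right (90° clockwise)) -> South
  U (U-turn (180°)) -> North
  R (right (90° clockwise)) -> East
Final: East

Answer: Final heading: East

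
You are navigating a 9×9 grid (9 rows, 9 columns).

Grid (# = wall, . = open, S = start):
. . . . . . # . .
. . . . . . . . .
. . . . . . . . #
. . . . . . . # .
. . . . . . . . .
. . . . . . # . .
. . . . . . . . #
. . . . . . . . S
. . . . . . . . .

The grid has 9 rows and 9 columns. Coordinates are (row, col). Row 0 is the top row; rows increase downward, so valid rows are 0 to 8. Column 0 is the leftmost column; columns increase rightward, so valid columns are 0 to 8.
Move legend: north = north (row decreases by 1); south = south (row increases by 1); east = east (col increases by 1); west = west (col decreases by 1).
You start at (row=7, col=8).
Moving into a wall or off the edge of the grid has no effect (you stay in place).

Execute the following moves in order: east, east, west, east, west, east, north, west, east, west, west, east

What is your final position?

Start: (row=7, col=8)
  east (east): blocked, stay at (row=7, col=8)
  east (east): blocked, stay at (row=7, col=8)
  west (west): (row=7, col=8) -> (row=7, col=7)
  east (east): (row=7, col=7) -> (row=7, col=8)
  west (west): (row=7, col=8) -> (row=7, col=7)
  east (east): (row=7, col=7) -> (row=7, col=8)
  north (north): blocked, stay at (row=7, col=8)
  west (west): (row=7, col=8) -> (row=7, col=7)
  east (east): (row=7, col=7) -> (row=7, col=8)
  west (west): (row=7, col=8) -> (row=7, col=7)
  west (west): (row=7, col=7) -> (row=7, col=6)
  east (east): (row=7, col=6) -> (row=7, col=7)
Final: (row=7, col=7)

Answer: Final position: (row=7, col=7)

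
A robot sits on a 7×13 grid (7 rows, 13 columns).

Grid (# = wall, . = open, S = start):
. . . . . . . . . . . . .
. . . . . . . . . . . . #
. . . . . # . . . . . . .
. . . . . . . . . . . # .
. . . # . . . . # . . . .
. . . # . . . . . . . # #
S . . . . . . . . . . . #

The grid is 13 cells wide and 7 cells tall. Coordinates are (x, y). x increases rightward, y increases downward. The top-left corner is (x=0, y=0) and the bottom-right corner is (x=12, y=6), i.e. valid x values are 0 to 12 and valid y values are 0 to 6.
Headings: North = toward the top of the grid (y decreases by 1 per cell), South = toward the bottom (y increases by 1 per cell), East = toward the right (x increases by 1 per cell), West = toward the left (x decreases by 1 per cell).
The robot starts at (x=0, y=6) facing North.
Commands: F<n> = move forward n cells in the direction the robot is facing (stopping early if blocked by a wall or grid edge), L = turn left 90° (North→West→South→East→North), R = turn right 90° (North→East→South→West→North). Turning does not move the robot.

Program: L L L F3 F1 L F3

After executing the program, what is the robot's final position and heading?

Answer: Final position: (x=4, y=3), facing North

Derivation:
Start: (x=0, y=6), facing North
  L: turn left, now facing West
  L: turn left, now facing South
  L: turn left, now facing East
  F3: move forward 3, now at (x=3, y=6)
  F1: move forward 1, now at (x=4, y=6)
  L: turn left, now facing North
  F3: move forward 3, now at (x=4, y=3)
Final: (x=4, y=3), facing North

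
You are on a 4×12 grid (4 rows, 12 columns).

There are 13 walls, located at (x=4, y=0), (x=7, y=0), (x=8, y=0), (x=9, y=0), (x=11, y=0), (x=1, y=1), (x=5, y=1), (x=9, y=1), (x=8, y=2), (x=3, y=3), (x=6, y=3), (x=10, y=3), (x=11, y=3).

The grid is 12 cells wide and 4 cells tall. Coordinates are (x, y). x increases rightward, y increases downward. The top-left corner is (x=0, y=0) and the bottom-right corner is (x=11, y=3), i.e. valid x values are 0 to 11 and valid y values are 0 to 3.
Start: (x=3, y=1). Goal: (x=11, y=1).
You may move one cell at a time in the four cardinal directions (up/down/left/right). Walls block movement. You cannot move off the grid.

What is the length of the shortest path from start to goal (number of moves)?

Answer: Shortest path length: 12

Derivation:
BFS from (x=3, y=1) until reaching (x=11, y=1):
  Distance 0: (x=3, y=1)
  Distance 1: (x=3, y=0), (x=2, y=1), (x=4, y=1), (x=3, y=2)
  Distance 2: (x=2, y=0), (x=2, y=2), (x=4, y=2)
  Distance 3: (x=1, y=0), (x=1, y=2), (x=5, y=2), (x=2, y=3), (x=4, y=3)
  Distance 4: (x=0, y=0), (x=0, y=2), (x=6, y=2), (x=1, y=3), (x=5, y=3)
  Distance 5: (x=0, y=1), (x=6, y=1), (x=7, y=2), (x=0, y=3)
  Distance 6: (x=6, y=0), (x=7, y=1), (x=7, y=3)
  Distance 7: (x=5, y=0), (x=8, y=1), (x=8, y=3)
  Distance 8: (x=9, y=3)
  Distance 9: (x=9, y=2)
  Distance 10: (x=10, y=2)
  Distance 11: (x=10, y=1), (x=11, y=2)
  Distance 12: (x=10, y=0), (x=11, y=1)  <- goal reached here
One shortest path (12 moves): (x=3, y=1) -> (x=4, y=1) -> (x=4, y=2) -> (x=5, y=2) -> (x=6, y=2) -> (x=7, y=2) -> (x=7, y=3) -> (x=8, y=3) -> (x=9, y=3) -> (x=9, y=2) -> (x=10, y=2) -> (x=11, y=2) -> (x=11, y=1)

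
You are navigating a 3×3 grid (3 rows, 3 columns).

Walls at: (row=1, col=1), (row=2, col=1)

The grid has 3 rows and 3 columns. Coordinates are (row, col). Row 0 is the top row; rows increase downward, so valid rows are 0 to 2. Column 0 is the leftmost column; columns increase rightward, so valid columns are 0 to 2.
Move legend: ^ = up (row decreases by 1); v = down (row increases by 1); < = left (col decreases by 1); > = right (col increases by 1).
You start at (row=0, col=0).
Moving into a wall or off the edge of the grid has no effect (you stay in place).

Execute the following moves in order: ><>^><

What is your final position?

Start: (row=0, col=0)
  > (right): (row=0, col=0) -> (row=0, col=1)
  < (left): (row=0, col=1) -> (row=0, col=0)
  > (right): (row=0, col=0) -> (row=0, col=1)
  ^ (up): blocked, stay at (row=0, col=1)
  > (right): (row=0, col=1) -> (row=0, col=2)
  < (left): (row=0, col=2) -> (row=0, col=1)
Final: (row=0, col=1)

Answer: Final position: (row=0, col=1)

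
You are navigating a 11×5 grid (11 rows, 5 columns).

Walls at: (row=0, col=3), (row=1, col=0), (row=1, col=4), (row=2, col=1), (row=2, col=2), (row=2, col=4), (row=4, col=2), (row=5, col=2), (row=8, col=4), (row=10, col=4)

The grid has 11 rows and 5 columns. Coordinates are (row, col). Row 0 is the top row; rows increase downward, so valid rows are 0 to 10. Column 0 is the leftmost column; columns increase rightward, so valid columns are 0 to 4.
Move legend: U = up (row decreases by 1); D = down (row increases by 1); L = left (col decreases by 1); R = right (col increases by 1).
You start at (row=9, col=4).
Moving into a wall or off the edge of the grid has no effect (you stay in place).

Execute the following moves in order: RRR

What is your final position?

Start: (row=9, col=4)
  [×3]R (right): blocked, stay at (row=9, col=4)
Final: (row=9, col=4)

Answer: Final position: (row=9, col=4)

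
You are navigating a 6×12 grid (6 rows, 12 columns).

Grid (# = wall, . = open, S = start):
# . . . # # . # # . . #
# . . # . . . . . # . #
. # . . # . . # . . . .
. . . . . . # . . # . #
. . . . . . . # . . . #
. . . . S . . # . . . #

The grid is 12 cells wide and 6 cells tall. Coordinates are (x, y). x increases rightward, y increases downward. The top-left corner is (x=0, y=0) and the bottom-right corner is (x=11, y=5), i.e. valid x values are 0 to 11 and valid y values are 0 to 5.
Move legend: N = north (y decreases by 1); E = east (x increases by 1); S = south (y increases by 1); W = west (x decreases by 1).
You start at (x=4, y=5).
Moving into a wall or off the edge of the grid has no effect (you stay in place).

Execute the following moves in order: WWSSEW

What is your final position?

Answer: Final position: (x=2, y=5)

Derivation:
Start: (x=4, y=5)
  W (west): (x=4, y=5) -> (x=3, y=5)
  W (west): (x=3, y=5) -> (x=2, y=5)
  S (south): blocked, stay at (x=2, y=5)
  S (south): blocked, stay at (x=2, y=5)
  E (east): (x=2, y=5) -> (x=3, y=5)
  W (west): (x=3, y=5) -> (x=2, y=5)
Final: (x=2, y=5)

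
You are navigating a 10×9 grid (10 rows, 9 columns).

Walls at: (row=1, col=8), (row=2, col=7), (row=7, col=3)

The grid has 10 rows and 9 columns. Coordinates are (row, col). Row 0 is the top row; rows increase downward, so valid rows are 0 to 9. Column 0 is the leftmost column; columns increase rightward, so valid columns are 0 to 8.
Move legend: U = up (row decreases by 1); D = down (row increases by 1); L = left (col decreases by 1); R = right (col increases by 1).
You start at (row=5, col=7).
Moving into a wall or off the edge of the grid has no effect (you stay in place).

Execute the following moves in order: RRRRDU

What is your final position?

Answer: Final position: (row=5, col=8)

Derivation:
Start: (row=5, col=7)
  R (right): (row=5, col=7) -> (row=5, col=8)
  [×3]R (right): blocked, stay at (row=5, col=8)
  D (down): (row=5, col=8) -> (row=6, col=8)
  U (up): (row=6, col=8) -> (row=5, col=8)
Final: (row=5, col=8)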